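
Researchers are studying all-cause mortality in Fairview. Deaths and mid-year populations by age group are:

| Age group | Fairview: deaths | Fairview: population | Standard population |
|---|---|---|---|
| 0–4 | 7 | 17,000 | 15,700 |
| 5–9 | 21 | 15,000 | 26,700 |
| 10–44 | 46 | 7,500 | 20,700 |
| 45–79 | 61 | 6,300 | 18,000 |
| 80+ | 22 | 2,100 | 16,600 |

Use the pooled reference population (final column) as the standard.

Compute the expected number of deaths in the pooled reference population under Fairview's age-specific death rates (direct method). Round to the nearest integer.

519

Age-specific rates per 100,000 for Fairview: 41.18, 140.00, 613.33, 968.25, 1047.62.
Expected deaths = Σ (standard pop × age-specific rate ÷ 100,000)
= 15,700×41.18/100,000 + 26,700×140.00/100,000 + 20,700×613.33/100,000 + 18,000×968.25/100,000 + 16,600×1047.62/100,000
= 6.46 + 37.38 + 126.96 + 174.29 + 173.90 = 519.00.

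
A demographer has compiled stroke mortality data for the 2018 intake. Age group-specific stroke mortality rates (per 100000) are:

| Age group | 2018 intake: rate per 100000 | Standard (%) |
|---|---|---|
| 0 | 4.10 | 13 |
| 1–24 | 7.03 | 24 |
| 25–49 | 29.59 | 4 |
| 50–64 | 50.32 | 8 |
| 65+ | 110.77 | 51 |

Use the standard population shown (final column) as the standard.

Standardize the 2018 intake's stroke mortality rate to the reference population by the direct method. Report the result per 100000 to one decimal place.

63.9

Standard weights: 0.13, 0.24, 0.04, 0.08, 0.51.
Standardized rate: 0.1300×4.10 + 0.2400×7.03 + 0.0400×29.59 + 0.0800×50.32 + 0.5100×110.77 = 63.9221 per 100000.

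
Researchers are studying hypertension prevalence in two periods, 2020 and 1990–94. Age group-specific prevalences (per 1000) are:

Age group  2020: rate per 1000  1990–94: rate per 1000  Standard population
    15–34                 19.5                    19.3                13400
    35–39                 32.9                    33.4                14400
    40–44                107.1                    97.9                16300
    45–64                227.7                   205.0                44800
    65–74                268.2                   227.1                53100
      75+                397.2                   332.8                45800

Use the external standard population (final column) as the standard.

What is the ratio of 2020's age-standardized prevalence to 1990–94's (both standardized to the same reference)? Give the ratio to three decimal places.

Standard total = 187800; weights = 0.0714, 0.0767, 0.0868, 0.2386, 0.2827, 0.2439.
2020: 0.0714×19.5 + 0.0767×32.9 + 0.0868×107.1 + 0.2386×227.7 + 0.2827×268.2 + 0.2439×397.2 = 240.2286 per 1000.
1990–94: 0.0714×19.3 + 0.0767×33.4 + 0.0868×97.9 + 0.2386×205.0 + 0.2827×227.1 + 0.2439×332.8 = 206.7125 per 1000.
Ratio = 240.2286 ÷ 206.7125 = 1.16214.

1.162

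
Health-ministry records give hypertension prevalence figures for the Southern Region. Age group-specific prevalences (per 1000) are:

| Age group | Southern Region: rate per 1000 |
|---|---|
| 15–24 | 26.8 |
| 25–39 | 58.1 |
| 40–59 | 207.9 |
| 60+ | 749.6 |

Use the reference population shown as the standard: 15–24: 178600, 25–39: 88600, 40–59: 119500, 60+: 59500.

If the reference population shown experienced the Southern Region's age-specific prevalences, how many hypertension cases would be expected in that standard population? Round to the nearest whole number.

79379

Expected hypertension cases = Σ (standard pop × age-specific rate ÷ 1000)
= 178600×26.8/1000 + 88600×58.1/1000 + 119500×207.9/1000 + 59500×749.6/1000
= 4786.48 + 5147.66 + 24844.05 + 44601.20 = 79379.39.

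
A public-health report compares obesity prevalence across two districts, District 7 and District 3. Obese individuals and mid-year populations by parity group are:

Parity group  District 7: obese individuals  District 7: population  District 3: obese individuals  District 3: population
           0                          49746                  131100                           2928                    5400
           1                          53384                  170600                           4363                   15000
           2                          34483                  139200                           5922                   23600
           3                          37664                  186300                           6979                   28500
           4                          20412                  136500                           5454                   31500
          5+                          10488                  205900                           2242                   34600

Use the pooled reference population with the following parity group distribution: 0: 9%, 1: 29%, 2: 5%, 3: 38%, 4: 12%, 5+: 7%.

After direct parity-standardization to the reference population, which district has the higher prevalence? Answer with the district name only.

Parity-specific rates per 1000 for District 7: 379.451, 312.919, 247.723, 202.169, 149.538, 50.937.
For District 3: 542.222, 290.867, 250.932, 244.877, 173.143, 64.798.
Standard weights: 0.09, 0.29, 0.05, 0.38, 0.12, 0.07.
District 7: 0.0900×379.451 + 0.2900×312.919 + 0.0500×247.723 + 0.3800×202.169 + 0.1200×149.538 + 0.0700×50.937 = 235.6175 per 1000.
District 3: 0.0900×542.222 + 0.2900×290.867 + 0.0500×250.932 + 0.3800×244.877 + 0.1200×173.143 + 0.0700×64.798 = 264.0643 per 1000.
The crude rates (212.64 vs 201.21) would put District 7 higher, but that reflects its parity composition; once standardized to a common parity structure, District 3 has the higher underlying rate.

District 3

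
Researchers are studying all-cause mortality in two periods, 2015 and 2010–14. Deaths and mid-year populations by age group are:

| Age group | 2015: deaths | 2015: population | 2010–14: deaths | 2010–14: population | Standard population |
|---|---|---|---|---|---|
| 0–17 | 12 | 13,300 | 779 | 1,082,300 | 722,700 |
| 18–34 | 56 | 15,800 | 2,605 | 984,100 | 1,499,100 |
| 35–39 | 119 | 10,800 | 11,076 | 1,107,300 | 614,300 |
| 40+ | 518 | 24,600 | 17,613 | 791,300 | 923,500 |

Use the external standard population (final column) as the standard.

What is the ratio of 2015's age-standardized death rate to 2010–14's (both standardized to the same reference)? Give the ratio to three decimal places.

Age-specific rates per 100,000 for 2015: 90.23, 354.43, 1101.85, 2105.69.
For 2010–14: 71.98, 264.71, 1000.27, 2225.83.
Standard total = 3,759,600; weights = 0.1922, 0.3987, 0.1634, 0.2456.
2015: 0.1922×90.23 + 0.3987×354.43 + 0.1634×1101.85 + 0.2456×2105.69 = 855.9437 per 100,000.
2010–14: 0.1922×71.98 + 0.3987×264.71 + 0.1634×1000.27 + 0.2456×2225.83 = 829.5733 per 100,000.
Ratio = 855.9437 ÷ 829.5733 = 1.03179.

1.032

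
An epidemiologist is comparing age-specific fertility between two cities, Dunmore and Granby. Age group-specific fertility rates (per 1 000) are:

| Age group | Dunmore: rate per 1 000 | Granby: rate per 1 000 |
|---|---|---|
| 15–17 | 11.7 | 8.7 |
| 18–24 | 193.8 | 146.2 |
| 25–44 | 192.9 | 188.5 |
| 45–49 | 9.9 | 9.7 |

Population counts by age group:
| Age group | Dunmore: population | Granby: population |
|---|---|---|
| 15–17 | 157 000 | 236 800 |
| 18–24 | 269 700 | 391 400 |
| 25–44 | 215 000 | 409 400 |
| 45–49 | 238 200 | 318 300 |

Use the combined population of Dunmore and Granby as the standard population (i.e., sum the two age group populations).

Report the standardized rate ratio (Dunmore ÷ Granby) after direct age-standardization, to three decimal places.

Combined standard total = 2 235 800; weights = 0.1761, 0.2957, 0.2793, 0.2489.
Dunmore: 0.1761×11.7 + 0.2957×193.8 + 0.2793×192.9 + 0.2489×9.9 = 115.7012 per 1 000.
Granby: 0.1761×8.7 + 0.2957×146.2 + 0.2793×188.5 + 0.2489×9.7 = 99.8195 per 1 000.
Ratio = 115.7012 ÷ 99.8195 = 1.15910.

1.159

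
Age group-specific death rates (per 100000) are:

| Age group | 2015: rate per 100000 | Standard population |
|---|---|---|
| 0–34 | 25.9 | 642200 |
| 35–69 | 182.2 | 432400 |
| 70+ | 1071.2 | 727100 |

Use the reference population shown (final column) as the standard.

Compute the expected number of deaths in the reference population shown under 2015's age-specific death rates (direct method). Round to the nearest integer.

Expected deaths = Σ (standard pop × age-specific rate ÷ 100000)
= 642200×25.9/100000 + 432400×182.2/100000 + 727100×1071.2/100000
= 166.33 + 787.83 + 7788.70 = 8742.86.

8743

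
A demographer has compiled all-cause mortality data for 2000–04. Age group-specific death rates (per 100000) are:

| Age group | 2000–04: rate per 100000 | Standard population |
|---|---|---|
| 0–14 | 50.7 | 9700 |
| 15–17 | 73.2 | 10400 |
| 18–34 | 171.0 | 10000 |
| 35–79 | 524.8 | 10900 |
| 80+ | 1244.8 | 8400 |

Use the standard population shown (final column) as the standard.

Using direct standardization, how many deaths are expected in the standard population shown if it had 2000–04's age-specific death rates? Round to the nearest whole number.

Expected deaths = Σ (standard pop × age-specific rate ÷ 100000)
= 9700×50.7/100000 + 10400×73.2/100000 + 10000×171.0/100000 + 10900×524.8/100000 + 8400×1244.8/100000
= 4.92 + 7.61 + 17.10 + 57.20 + 104.56 = 191.40.

191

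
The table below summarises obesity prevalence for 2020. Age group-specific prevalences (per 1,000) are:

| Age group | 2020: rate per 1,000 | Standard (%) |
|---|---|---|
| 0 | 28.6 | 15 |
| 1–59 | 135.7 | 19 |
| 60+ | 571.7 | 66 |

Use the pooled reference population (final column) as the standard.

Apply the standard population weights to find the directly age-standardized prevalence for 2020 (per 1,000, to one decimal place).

Standard weights: 0.15, 0.19, 0.66.
Standardized rate: 0.1500×28.6 + 0.1900×135.7 + 0.6600×571.7 = 407.3950 per 1,000.

407.4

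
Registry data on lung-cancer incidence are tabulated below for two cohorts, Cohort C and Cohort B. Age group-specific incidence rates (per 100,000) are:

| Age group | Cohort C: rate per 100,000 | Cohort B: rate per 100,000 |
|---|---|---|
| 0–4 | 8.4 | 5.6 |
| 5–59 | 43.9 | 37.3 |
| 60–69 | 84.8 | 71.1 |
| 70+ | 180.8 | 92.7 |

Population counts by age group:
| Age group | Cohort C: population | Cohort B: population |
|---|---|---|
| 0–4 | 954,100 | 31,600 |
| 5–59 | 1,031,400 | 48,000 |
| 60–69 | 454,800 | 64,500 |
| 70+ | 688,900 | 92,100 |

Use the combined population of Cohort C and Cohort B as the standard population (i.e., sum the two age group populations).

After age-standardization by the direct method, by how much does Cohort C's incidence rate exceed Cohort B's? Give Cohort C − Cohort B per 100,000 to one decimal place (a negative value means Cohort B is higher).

Combined standard total = 3,365,400; weights = 0.2929, 0.3207, 0.1543, 0.2321.
Cohort C: 0.2929×8.4 + 0.3207×43.9 + 0.1543×84.8 + 0.2321×180.8 = 71.5835 per 100,000.
Cohort B: 0.2929×5.6 + 0.3207×37.3 + 0.1543×71.1 + 0.2321×92.7 = 46.0874 per 100,000.
Difference = 71.5835 − 46.0874 = 25.4961.

25.5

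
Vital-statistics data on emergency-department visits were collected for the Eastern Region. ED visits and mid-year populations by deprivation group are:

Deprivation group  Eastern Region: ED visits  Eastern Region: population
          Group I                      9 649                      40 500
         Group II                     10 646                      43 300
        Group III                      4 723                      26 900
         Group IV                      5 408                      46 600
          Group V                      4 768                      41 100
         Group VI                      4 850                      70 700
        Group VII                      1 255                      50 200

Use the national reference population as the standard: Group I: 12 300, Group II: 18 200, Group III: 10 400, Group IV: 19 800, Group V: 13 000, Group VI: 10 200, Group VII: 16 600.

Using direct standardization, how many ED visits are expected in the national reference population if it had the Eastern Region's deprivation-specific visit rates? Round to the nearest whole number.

Deprivation-specific rates per 1 000 for the Eastern Region: 238.247, 245.866, 175.576, 116.052, 116.010, 68.600, 25.000.
Expected ED visits = Σ (standard pop × deprivation-specific rate ÷ 1 000)
= 12 300×238.247/1 000 + 18 200×245.866/1 000 + 10 400×175.576/1 000 + 19 800×116.052/1 000 + 13 000×116.010/1 000 + 10 200×68.600/1 000 + 16 600×25.000/1 000
= 2930.44 + 4474.76 + 1825.99 + 2297.82 + 1508.13 + 699.72 + 415.00 = 14151.86.

14152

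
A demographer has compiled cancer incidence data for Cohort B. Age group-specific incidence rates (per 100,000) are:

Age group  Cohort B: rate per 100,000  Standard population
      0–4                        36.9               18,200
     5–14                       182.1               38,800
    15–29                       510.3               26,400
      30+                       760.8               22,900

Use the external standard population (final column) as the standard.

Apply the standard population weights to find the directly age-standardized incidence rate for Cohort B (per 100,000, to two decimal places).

Standard total = 106,300; weights = 0.1712, 0.3650, 0.2484, 0.2154.
Standardized rate: 0.1712×36.9 + 0.3650×182.1 + 0.2484×510.3 + 0.2154×760.8 = 363.4177 per 100,000.

363.42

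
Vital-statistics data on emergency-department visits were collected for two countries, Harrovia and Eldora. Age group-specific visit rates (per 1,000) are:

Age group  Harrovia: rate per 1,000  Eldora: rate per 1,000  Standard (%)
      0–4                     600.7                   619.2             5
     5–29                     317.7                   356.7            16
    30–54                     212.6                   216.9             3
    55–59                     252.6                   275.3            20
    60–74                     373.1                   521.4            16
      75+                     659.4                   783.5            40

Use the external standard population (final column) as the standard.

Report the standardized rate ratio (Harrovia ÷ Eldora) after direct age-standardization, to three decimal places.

Standard weights: 0.05, 0.16, 0.03, 0.20, 0.16, 0.40.
Harrovia: 0.0500×600.7 + 0.1600×317.7 + 0.0300×212.6 + 0.2000×252.6 + 0.1600×373.1 + 0.4000×659.4 = 461.2210 per 1,000.
Eldora: 0.0500×619.2 + 0.1600×356.7 + 0.0300×216.9 + 0.2000×275.3 + 0.1600×521.4 + 0.4000×783.5 = 546.4230 per 1,000.
Ratio = 461.2210 ÷ 546.4230 = 0.84407.

0.844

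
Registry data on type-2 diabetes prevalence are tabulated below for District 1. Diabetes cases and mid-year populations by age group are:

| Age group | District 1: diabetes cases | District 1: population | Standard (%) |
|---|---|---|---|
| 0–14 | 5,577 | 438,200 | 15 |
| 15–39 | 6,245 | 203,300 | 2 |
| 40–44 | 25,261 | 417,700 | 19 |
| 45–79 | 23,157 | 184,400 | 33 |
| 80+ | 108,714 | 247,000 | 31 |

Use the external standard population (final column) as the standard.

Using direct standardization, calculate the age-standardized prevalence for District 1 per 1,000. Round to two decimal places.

191.90

Age-specific rates per 1,000 for District 1: 12.727, 30.718, 60.476, 125.580, 440.138.
Standard weights: 0.15, 0.02, 0.19, 0.33, 0.31.
Standardized rate: 0.1500×12.727 + 0.0200×30.718 + 0.1900×60.476 + 0.3300×125.580 + 0.3100×440.138 = 191.8981 per 1,000.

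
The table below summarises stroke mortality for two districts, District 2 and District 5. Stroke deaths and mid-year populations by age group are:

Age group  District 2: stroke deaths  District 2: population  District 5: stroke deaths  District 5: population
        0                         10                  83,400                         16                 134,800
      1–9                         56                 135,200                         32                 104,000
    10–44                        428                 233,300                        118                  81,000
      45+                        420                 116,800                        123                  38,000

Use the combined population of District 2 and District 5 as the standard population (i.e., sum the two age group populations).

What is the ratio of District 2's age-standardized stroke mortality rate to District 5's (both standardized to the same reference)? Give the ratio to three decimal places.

1.189

Age-specific rates per 100,000 for District 2: 11.99, 41.42, 183.45, 359.59.
For District 5: 11.87, 30.77, 145.68, 323.68.
Combined standard total = 926,500; weights = 0.2355, 0.2582, 0.3392, 0.1671.
District 2: 0.2355×11.99 + 0.2582×41.42 + 0.3392×183.45 + 0.1671×359.59 = 135.8319 per 100,000.
District 5: 0.2355×11.87 + 0.2582×30.77 + 0.3392×145.68 + 0.1671×323.68 = 114.2398 per 100,000.
Ratio = 135.8319 ÷ 114.2398 = 1.18901.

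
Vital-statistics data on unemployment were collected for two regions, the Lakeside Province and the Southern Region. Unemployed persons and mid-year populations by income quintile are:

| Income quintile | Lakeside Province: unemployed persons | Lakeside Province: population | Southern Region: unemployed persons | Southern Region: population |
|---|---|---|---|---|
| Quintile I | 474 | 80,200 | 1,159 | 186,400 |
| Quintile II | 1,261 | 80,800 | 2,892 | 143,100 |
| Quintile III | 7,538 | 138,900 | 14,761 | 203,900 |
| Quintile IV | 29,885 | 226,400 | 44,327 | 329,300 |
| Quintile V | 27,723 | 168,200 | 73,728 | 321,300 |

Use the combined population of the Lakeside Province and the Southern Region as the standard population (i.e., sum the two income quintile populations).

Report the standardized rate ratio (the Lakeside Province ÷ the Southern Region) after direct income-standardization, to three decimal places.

Income-specific rates per 1,000 for the Lakeside Province: 5.910, 15.606, 54.269, 132.001, 164.822.
For the Southern Region: 6.218, 20.210, 72.393, 134.610, 229.468.
Combined standard total = 1,878,500; weights = 0.1419, 0.1192, 0.1825, 0.2958, 0.2606.
The Lakeside Province: 0.1419×5.910 + 0.1192×15.606 + 0.1825×54.269 + 0.2958×132.001 + 0.2606×164.822 = 94.6002 per 1,000.
The Southern Region: 0.1419×6.218 + 0.1192×20.210 + 0.1825×72.393 + 0.2958×134.610 + 0.2606×229.468 = 116.1172 per 1,000.
Ratio = 94.6002 ÷ 116.1172 = 0.81470.

0.815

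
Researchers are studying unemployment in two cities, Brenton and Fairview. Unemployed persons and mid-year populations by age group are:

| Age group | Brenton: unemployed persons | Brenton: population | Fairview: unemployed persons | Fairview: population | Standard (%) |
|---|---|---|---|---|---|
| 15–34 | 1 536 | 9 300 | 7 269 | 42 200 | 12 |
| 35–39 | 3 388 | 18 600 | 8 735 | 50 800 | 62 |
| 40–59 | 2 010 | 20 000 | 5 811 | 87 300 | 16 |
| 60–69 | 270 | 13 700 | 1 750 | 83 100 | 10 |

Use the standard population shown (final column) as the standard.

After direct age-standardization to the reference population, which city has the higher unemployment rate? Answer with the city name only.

Brenton

Age-specific rates per 1 000 for Brenton: 165.161, 182.151, 100.500, 19.708.
For Fairview: 172.251, 171.949, 66.564, 21.059.
Standard weights: 0.12, 0.62, 0.16, 0.10.
Brenton: 0.1200×165.161 + 0.6200×182.151 + 0.1600×100.500 + 0.1000×19.708 = 150.8035 per 1 000.
Fairview: 0.1200×172.251 + 0.6200×171.949 + 0.1600×66.564 + 0.1000×21.059 = 140.0345 per 1 000.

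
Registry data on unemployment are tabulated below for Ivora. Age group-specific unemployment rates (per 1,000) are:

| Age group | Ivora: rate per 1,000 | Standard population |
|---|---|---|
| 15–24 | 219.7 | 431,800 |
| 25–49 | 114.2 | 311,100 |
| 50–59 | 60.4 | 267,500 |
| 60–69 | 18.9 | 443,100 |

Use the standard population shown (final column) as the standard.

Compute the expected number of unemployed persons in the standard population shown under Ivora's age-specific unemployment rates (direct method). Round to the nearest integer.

Expected unemployed persons = Σ (standard pop × age-specific rate ÷ 1,000)
= 431,800×219.7/1,000 + 311,100×114.2/1,000 + 267,500×60.4/1,000 + 443,100×18.9/1,000
= 94866.46 + 35527.62 + 16157.00 + 8374.59 = 154925.67.

154926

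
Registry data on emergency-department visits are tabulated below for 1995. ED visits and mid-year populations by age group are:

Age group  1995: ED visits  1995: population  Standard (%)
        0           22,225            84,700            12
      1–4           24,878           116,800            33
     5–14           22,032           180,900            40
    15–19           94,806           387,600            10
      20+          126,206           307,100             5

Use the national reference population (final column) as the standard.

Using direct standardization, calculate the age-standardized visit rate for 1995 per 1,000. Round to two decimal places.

195.50

Age-specific rates per 1,000 for 1995: 262.397, 212.997, 121.791, 244.598, 410.961.
Standard weights: 0.12, 0.33, 0.40, 0.10, 0.05.
Standardized rate: 0.1200×262.397 + 0.3300×212.997 + 0.4000×121.791 + 0.1000×244.598 + 0.0500×410.961 = 195.5007 per 1,000.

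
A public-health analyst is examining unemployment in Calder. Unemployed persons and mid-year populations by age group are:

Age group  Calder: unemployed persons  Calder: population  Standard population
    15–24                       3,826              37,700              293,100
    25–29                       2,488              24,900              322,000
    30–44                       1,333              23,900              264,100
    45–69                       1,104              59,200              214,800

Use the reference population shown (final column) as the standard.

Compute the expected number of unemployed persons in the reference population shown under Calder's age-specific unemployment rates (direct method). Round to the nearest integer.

80655

Age-specific rates per 1,000 for Calder: 101.485, 99.920, 55.774, 18.649.
Expected unemployed persons = Σ (standard pop × age-specific rate ÷ 1,000)
= 293,100×101.485/1,000 + 322,000×99.920/1,000 + 264,100×55.774/1,000 + 214,800×18.649/1,000
= 29745.37 + 32174.14 + 14729.93 + 4005.73 = 80655.17.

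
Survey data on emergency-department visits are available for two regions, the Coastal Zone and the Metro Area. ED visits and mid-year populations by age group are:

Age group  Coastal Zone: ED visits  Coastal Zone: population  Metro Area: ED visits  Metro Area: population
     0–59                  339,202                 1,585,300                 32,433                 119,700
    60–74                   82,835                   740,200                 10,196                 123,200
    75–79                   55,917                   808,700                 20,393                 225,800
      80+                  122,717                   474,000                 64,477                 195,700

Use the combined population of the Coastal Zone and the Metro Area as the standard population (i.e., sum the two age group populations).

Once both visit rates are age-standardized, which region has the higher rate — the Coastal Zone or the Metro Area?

Age-specific rates per 1,000 for the Coastal Zone: 213.967, 111.909, 69.144, 258.897.
For the Metro Area: 270.952, 82.760, 90.314, 329.469.
Combined standard total = 4,272,600; weights = 0.3991, 0.2021, 0.2421, 0.1567.
The Coastal Zone: 0.3991×213.967 + 0.2021×111.909 + 0.2421×69.144 + 0.1567×258.897 = 165.3206 per 1,000.
The Metro Area: 0.3991×270.952 + 0.2021×82.760 + 0.2421×90.314 + 0.1567×329.469 = 198.3579 per 1,000.

Metro Area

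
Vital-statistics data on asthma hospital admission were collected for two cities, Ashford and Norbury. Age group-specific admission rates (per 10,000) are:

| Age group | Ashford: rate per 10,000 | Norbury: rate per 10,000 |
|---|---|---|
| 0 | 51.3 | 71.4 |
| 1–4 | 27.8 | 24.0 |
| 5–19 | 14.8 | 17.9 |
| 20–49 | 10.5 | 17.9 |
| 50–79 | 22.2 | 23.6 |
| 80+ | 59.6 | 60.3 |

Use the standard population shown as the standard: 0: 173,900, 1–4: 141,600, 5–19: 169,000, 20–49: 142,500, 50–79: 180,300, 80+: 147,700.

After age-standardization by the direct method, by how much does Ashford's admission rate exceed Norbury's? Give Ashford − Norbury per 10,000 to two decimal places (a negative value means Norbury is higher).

Standard total = 955,000; weights = 0.1821, 0.1483, 0.1770, 0.1492, 0.1888, 0.1547.
Ashford: 0.1821×51.3 + 0.1483×27.8 + 0.1770×14.8 + 0.1492×10.5 + 0.1888×22.2 + 0.1547×59.6 = 31.0582 per 10,000.
Norbury: 0.1821×71.4 + 0.1483×24.0 + 0.1770×17.9 + 0.1492×17.9 + 0.1888×23.6 + 0.1547×60.3 = 36.1802 per 10,000.
Difference = 31.0582 − 36.1802 = -5.1220.

-5.12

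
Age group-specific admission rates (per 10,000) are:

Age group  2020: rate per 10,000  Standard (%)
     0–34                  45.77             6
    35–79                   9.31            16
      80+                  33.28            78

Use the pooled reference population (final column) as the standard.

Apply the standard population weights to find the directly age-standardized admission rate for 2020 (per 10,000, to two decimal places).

Standard weights: 0.06, 0.16, 0.78.
Standardized rate: 0.0600×45.77 + 0.1600×9.31 + 0.7800×33.28 = 30.1942 per 10,000.

30.19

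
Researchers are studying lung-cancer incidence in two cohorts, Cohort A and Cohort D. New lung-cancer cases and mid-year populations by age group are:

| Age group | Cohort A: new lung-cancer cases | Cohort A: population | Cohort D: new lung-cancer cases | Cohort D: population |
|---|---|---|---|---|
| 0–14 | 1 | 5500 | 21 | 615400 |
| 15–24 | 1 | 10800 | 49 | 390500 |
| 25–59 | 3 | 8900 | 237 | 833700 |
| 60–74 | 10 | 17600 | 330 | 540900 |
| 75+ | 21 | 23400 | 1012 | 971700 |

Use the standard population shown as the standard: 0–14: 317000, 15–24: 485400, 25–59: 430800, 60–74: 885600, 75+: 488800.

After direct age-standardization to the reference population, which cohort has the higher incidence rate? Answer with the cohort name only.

Age-specific rates per 100000 for Cohort A: 18.18, 9.26, 33.71, 56.82, 89.74.
For Cohort D: 3.41, 12.55, 28.43, 61.01, 104.15.
Standard total = 2607600; weights = 0.1216, 0.1861, 0.1652, 0.3396, 0.1875.
Cohort A: 0.1216×18.18 + 0.1861×9.26 + 0.1652×33.71 + 0.3396×56.82 + 0.1875×89.74 = 45.6221 per 100000.
Cohort D: 0.1216×3.41 + 0.1861×12.55 + 0.1652×28.43 + 0.3396×61.01 + 0.1875×104.15 = 47.6899 per 100000.
The crude rates (54.38 vs 49.19) would put Cohort A higher, but that reflects its age composition; once standardized to a common age structure, Cohort D has the higher underlying rate.

Cohort D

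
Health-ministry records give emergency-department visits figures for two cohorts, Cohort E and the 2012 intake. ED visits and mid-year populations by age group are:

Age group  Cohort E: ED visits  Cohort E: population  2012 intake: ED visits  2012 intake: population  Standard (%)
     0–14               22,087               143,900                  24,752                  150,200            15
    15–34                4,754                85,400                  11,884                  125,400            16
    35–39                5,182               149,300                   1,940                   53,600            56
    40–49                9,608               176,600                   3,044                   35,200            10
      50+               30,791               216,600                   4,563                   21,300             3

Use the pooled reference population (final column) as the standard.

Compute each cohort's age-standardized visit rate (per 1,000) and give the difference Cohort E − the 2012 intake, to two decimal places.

-14.15

Age-specific rates per 1,000 for Cohort E: 153.489, 55.667, 34.709, 54.405, 142.156.
For the 2012 intake: 164.794, 94.769, 36.194, 86.477, 214.225.
Standard weights: 0.15, 0.16, 0.56, 0.10, 0.03.
Cohort E: 0.1500×153.489 + 0.1600×55.667 + 0.5600×34.709 + 0.1000×54.405 + 0.0300×142.156 = 61.0721 per 1,000.
The 2012 intake: 0.1500×164.794 + 0.1600×94.769 + 0.5600×36.194 + 0.1000×86.477 + 0.0300×214.225 = 75.2252 per 1,000.
Difference = 61.0721 − 75.2252 = -14.1530.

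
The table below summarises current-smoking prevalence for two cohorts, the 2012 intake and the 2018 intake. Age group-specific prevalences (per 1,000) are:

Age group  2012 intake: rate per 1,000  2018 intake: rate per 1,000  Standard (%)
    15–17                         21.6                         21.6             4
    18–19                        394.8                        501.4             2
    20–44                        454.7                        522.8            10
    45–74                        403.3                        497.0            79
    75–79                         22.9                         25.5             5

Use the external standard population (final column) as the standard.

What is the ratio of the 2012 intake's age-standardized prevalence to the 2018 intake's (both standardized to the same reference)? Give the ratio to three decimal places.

Standard weights: 0.04, 0.02, 0.10, 0.79, 0.05.
The 2012 intake: 0.0400×21.6 + 0.0200×394.8 + 0.1000×454.7 + 0.7900×403.3 + 0.0500×22.9 = 373.9820 per 1,000.
The 2018 intake: 0.0400×21.6 + 0.0200×501.4 + 0.1000×522.8 + 0.7900×497.0 + 0.0500×25.5 = 457.0770 per 1,000.
Ratio = 373.9820 ÷ 457.0770 = 0.81820.

0.818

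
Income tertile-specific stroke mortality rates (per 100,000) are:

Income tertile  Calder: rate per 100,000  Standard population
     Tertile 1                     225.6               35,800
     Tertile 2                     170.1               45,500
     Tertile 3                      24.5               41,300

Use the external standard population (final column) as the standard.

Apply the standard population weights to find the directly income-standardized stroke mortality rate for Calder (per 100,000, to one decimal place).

Standard total = 122,600; weights = 0.2920, 0.3711, 0.3369.
Standardized rate: 0.2920×225.6 + 0.3711×170.1 + 0.3369×24.5 = 137.2584 per 100,000.

137.3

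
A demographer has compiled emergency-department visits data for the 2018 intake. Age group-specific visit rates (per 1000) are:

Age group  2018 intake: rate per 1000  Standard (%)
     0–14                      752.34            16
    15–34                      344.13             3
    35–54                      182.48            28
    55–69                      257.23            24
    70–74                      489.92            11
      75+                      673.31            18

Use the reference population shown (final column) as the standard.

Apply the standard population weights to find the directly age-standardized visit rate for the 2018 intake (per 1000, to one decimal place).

418.6

Standard weights: 0.16, 0.03, 0.28, 0.24, 0.11, 0.18.
Standardized rate: 0.1600×752.34 + 0.0300×344.13 + 0.2800×182.48 + 0.2400×257.23 + 0.1100×489.92 + 0.1800×673.31 = 418.6149 per 1000.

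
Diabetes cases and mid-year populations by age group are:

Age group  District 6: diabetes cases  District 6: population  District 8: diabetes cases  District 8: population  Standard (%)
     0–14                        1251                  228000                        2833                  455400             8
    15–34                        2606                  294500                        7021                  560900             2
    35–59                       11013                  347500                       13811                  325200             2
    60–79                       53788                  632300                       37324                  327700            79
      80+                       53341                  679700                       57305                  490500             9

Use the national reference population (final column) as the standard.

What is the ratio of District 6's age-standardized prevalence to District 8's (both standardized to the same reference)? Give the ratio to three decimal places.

Age-specific rates per 1000 for District 6: 5.487, 8.849, 31.692, 85.067, 78.477.
For District 8: 6.221, 12.517, 42.469, 113.897, 116.830.
Standard weights: 0.08, 0.02, 0.02, 0.79, 0.09.
District 6: 0.0800×5.487 + 0.0200×8.849 + 0.0200×31.692 + 0.7900×85.067 + 0.0900×78.477 = 75.5158 per 1000.
District 8: 0.0800×6.221 + 0.0200×12.517 + 0.0200×42.469 + 0.7900×113.897 + 0.0900×116.830 = 102.0906 per 1000.
Ratio = 75.5158 ÷ 102.0906 = 0.73969.

0.740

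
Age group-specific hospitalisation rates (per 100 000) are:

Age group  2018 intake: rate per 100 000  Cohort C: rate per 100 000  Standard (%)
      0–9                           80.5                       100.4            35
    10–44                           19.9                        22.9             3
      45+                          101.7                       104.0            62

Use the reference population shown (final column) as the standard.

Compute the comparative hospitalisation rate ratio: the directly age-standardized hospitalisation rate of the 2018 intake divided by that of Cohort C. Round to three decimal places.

Standard weights: 0.35, 0.03, 0.62.
The 2018 intake: 0.3500×80.5 + 0.0300×19.9 + 0.6200×101.7 = 91.8260 per 100 000.
Cohort C: 0.3500×100.4 + 0.0300×22.9 + 0.6200×104.0 = 100.3070 per 100 000.
Ratio = 91.8260 ÷ 100.3070 = 0.91545.

0.915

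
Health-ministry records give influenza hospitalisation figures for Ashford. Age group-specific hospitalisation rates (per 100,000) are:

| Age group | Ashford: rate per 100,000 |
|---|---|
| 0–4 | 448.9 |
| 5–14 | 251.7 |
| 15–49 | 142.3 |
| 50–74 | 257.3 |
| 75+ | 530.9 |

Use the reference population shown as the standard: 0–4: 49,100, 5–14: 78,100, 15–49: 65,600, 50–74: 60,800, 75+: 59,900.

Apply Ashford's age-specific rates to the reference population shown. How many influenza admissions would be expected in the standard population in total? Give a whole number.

985

Expected influenza admissions = Σ (standard pop × age-specific rate ÷ 100,000)
= 49,100×448.9/100,000 + 78,100×251.7/100,000 + 65,600×142.3/100,000 + 60,800×257.3/100,000 + 59,900×530.9/100,000
= 220.41 + 196.58 + 93.35 + 156.44 + 318.01 = 984.78.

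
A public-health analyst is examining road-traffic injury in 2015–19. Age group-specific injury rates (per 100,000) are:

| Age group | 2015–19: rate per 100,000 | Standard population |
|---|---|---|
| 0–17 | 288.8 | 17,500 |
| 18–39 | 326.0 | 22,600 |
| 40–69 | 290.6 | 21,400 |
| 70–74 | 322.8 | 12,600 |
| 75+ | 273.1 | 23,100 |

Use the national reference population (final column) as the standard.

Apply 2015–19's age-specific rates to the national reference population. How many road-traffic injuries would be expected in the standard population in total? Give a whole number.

Expected road-traffic injuries = Σ (standard pop × age-specific rate ÷ 100,000)
= 17,500×288.8/100,000 + 22,600×326.0/100,000 + 21,400×290.6/100,000 + 12,600×322.8/100,000 + 23,100×273.1/100,000
= 50.54 + 73.68 + 62.19 + 40.67 + 63.09 = 290.16.

290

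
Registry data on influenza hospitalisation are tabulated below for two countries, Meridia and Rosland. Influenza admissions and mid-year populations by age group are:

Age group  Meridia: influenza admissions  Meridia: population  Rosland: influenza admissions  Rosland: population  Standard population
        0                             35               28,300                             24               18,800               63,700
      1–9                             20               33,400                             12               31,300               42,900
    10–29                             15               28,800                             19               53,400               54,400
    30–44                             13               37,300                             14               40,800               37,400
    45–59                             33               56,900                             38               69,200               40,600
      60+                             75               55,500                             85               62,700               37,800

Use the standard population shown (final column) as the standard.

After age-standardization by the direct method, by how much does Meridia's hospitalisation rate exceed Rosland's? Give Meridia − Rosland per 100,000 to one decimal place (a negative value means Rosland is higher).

6.1

Age-specific rates per 100,000 for Meridia: 123.67, 59.88, 52.08, 34.85, 58.00, 135.14.
For Rosland: 127.66, 38.34, 35.58, 34.31, 54.91, 135.57.
Standard total = 276,800; weights = 0.2301, 0.1550, 0.1965, 0.1351, 0.1467, 0.1366.
Meridia: 0.2301×123.67 + 0.1550×59.88 + 0.1965×52.08 + 0.1351×34.85 + 0.1467×58.00 + 0.1366×135.14 = 79.6479 per 100,000.
Rosland: 0.2301×127.66 + 0.1550×38.34 + 0.1965×35.58 + 0.1351×34.31 + 0.1467×54.91 + 0.1366×135.57 = 73.5168 per 100,000.
Difference = 79.6479 − 73.5168 = 6.1311.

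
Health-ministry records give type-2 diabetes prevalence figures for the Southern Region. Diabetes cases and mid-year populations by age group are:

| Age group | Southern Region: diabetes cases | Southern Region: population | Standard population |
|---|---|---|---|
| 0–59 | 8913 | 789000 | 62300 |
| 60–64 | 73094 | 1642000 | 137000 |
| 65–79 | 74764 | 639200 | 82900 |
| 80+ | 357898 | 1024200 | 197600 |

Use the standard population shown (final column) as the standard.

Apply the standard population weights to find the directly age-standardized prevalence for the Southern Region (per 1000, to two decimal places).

Age-specific rates per 1000 for the Southern Region: 11.297, 44.515, 116.965, 349.442.
Standard total = 479800; weights = 0.1298, 0.2855, 0.1728, 0.4118.
Standardized rate: 0.1298×11.297 + 0.2855×44.515 + 0.1728×116.965 + 0.4118×349.442 = 178.3001 per 1000.

178.30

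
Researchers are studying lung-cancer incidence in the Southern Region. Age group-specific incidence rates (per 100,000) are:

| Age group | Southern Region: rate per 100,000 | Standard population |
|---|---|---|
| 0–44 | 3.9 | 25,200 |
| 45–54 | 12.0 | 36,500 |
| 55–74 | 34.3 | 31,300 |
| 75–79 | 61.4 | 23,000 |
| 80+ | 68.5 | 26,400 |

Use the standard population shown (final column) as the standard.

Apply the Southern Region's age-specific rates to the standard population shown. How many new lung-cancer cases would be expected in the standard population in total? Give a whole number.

Expected new lung-cancer cases = Σ (standard pop × age-specific rate ÷ 100,000)
= 25,200×3.9/100,000 + 36,500×12.0/100,000 + 31,300×34.3/100,000 + 23,000×61.4/100,000 + 26,400×68.5/100,000
= 0.98 + 4.38 + 10.74 + 14.12 + 18.08 = 48.30.

48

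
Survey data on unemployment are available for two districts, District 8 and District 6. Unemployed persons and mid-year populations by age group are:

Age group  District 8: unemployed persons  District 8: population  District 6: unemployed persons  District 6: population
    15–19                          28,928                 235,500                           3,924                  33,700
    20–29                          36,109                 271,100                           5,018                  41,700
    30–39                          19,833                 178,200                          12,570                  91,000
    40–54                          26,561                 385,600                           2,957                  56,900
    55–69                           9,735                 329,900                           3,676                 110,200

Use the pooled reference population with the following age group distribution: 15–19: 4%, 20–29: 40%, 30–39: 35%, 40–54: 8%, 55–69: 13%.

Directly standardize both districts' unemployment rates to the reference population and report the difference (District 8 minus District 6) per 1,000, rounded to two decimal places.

-3.14

Age-specific rates per 1,000 for District 8: 122.837, 133.194, 111.296, 68.882, 29.509.
For District 6: 116.439, 120.336, 138.132, 51.968, 33.358.
Standard weights: 0.04, 0.40, 0.35, 0.08, 0.13.
District 8: 0.0400×122.837 + 0.4000×133.194 + 0.3500×111.296 + 0.0800×68.882 + 0.1300×29.509 = 106.4917 per 1,000.
District 6: 0.0400×116.439 + 0.4000×120.336 + 0.3500×138.132 + 0.0800×51.968 + 0.1300×33.358 = 109.6320 per 1,000.
Difference = 106.4917 − 109.6320 = -3.1403.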